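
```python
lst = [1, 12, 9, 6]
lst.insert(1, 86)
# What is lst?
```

[1, 86, 12, 9, 6]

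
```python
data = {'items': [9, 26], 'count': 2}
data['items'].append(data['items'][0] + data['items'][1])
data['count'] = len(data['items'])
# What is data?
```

After line 1: data = {'items': [9, 26], 'count': 2}
After line 2 (append 9 + 26 = 35): data = {'items': [9, 26, 35], 'count': 2}
After line 3 (count = len(items) = 3): data = {'items': [9, 26, 35], 'count': 3}

{'items': [9, 26, 35], 'count': 3}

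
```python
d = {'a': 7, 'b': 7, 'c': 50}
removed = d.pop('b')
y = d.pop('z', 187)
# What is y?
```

After line 1: d = {'a': 7, 'b': 7, 'c': 50}
After line 2 (pop 'b' returns 7): d = {'a': 7, 'c': 50}, removed = 7
After line 3 (pop 'z' missing, returns default 187): d = {'a': 7, 'c': 50}, y = 187

187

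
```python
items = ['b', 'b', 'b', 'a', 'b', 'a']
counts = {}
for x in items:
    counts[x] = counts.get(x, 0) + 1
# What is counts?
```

Initial: counts = {}, items = ['b', 'b', 'b', 'a', 'b', 'a']
See 'b': counts = {'b': 1}
See 'b': counts = {'b': 2}
See 'b': counts = {'b': 3}
See 'a': counts = {'b': 3, 'a': 1}
See 'b': counts = {'b': 4, 'a': 1}
See 'a': counts = {'b': 4, 'a': 2}

{'b': 4, 'a': 2}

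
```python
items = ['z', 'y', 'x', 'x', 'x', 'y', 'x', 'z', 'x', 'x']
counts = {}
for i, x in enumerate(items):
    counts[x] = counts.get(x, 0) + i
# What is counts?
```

Initial: counts = {}, items = ['z', 'y', 'x', 'x', 'x', 'y', 'x', 'z', 'x', 'x']
i=0, x='z': counts = {'z': 0}
i=1, x='y': counts = {'z': 0, 'y': 1}
i=2, x='x': counts = {'z': 0, 'y': 1, 'x': 2}
i=3, x='x': counts = {'z': 0, 'y': 1, 'x': 5}
i=4, x='x': counts = {'z': 0, 'y': 1, 'x': 9}
i=5, x='y': counts = {'z': 0, 'y': 6, 'x': 9}
i=6, x='x': counts = {'z': 0, 'y': 6, 'x': 15}
i=7, x='z': counts = {'z': 7, 'y': 6, 'x': 15}
i=8, x='x': counts = {'z': 7, 'y': 6, 'x': 23}
i=9, x='x': counts = {'z': 7, 'y': 6, 'x': 32}

{'z': 7, 'y': 6, 'x': 32}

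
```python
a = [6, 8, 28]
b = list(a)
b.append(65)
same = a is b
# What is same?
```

After line 1: a = [6, 8, 28]
After line 2 (b = list(a) is a shallow copy, new object): a = [6, 8, 28], b = [6, 8, 28]
After line 3 (append only mutates b): a = [6, 8, 28], b = [6, 8, 28, 65]
After line 4 (same = a is b; different objects -> False): same = False

False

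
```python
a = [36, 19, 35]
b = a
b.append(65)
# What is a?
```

After line 1: a = [36, 19, 35]
After line 2 (b = a is an alias, same object): a = [36, 19, 35], b = [36, 19, 35]
After line 3 (b.append mutates the shared list): a = [36, 19, 35, 65], b = [36, 19, 35, 65]

[36, 19, 35, 65]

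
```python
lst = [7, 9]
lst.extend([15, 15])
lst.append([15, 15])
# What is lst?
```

After line 1: lst = [7, 9]
After line 2 (extend unpacks [15, 15]): lst = [7, 9, 15, 15]
After line 3 (append adds [15, 15] as single element): lst = [7, 9, 15, 15, [15, 15]]

[7, 9, 15, 15, [15, 15]]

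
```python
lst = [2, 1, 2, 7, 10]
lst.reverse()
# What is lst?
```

[10, 7, 2, 1, 2]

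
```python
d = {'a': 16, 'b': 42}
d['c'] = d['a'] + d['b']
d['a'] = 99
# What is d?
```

After line 1: d = {'a': 16, 'b': 42}
After line 2 (d['c'] = 16 + 42): d = {'a': 16, 'b': 42, 'c': 58}
After line 3: d = {'a': 99, 'b': 42, 'c': 58}

{'a': 99, 'b': 42, 'c': 58}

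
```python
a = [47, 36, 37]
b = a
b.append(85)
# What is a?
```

After line 1: a = [47, 36, 37]
After line 2 (b = a is an alias, same object): a = [47, 36, 37], b = [47, 36, 37]
After line 3 (b.append mutates the shared list): a = [47, 36, 37, 85], b = [47, 36, 37, 85]

[47, 36, 37, 85]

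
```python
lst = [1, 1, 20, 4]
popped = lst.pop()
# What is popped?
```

4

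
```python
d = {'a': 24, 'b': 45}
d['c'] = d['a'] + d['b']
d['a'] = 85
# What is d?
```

After line 1: d = {'a': 24, 'b': 45}
After line 2 (d['c'] = 24 + 45): d = {'a': 24, 'b': 45, 'c': 69}
After line 3: d = {'a': 85, 'b': 45, 'c': 69}

{'a': 85, 'b': 45, 'c': 69}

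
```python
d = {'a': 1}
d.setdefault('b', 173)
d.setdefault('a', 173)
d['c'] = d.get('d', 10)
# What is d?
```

After line 1: d = {'a': 1}
After line 2 (setdefault adds 'b'=173): d = {'a': 1, 'b': 173}
After line 3 (setdefault 'a' no-op, already exists): d = {'a': 1, 'b': 173}
After line 4 (get('d', 10) returns default since 'd' not in d): d = {'a': 1, 'b': 173, 'c': 10}

{'a': 1, 'b': 173, 'c': 10}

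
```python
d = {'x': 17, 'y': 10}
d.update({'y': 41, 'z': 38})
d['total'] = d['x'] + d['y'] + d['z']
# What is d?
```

After line 1: d = {'x': 17, 'y': 10}
After line 2 (y overwritten, z added): d = {'x': 17, 'y': 41, 'z': 38}
After line 3 (total = 17 + 41 + 38 = 96): d = {'x': 17, 'y': 41, 'z': 38, 'total': 96}

{'x': 17, 'y': 41, 'z': 38, 'total': 96}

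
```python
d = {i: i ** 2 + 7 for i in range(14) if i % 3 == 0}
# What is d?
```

{0: 7, 3: 16, 6: 43, 9: 88, 12: 151}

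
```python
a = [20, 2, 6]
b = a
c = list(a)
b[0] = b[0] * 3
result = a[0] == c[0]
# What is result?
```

After line 1: a = [20, 2, 6]
After line 2 (b = a, alias): a = [20, 2, 6], b = [20, 2, 6]
After line 3 (c = list(a) is a copy, new object): c = [20, 2, 6]
After line 4 (b[0] = 20 * 3 = 60; mutates shared a/b): a = b = [60, 2, 6], c = [20, 2, 6]
After line 5 (a[0] = 60, c[0] = 20; result = False)

False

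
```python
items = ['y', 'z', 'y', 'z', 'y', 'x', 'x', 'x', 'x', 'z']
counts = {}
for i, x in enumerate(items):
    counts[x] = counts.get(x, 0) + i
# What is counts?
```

Initial: counts = {}, items = ['y', 'z', 'y', 'z', 'y', 'x', 'x', 'x', 'x', 'z']
i=0, x='y': counts = {'y': 0}
i=1, x='z': counts = {'y': 0, 'z': 1}
i=2, x='y': counts = {'y': 2, 'z': 1}
i=3, x='z': counts = {'y': 2, 'z': 4}
i=4, x='y': counts = {'y': 6, 'z': 4}
i=5, x='x': counts = {'y': 6, 'z': 4, 'x': 5}
i=6, x='x': counts = {'y': 6, 'z': 4, 'x': 11}
i=7, x='x': counts = {'y': 6, 'z': 4, 'x': 18}
i=8, x='x': counts = {'y': 6, 'z': 4, 'x': 26}
i=9, x='z': counts = {'y': 6, 'z': 13, 'x': 26}

{'y': 6, 'z': 13, 'x': 26}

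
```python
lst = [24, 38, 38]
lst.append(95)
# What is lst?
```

[24, 38, 38, 95]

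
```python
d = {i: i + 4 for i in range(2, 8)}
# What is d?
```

{2: 6, 3: 7, 4: 8, 5: 9, 6: 10, 7: 11}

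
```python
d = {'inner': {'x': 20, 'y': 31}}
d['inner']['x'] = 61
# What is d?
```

After line 1: d = {'inner': {'x': 20, 'y': 31}}
After line 2 (inner x overwritten): d = {'inner': {'x': 61, 'y': 31}}

{'inner': {'x': 61, 'y': 31}}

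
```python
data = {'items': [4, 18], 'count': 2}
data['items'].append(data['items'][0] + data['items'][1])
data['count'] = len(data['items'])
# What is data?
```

After line 1: data = {'items': [4, 18], 'count': 2}
After line 2 (append 4 + 18 = 22): data = {'items': [4, 18, 22], 'count': 2}
After line 3 (count = len(items) = 3): data = {'items': [4, 18, 22], 'count': 3}

{'items': [4, 18, 22], 'count': 3}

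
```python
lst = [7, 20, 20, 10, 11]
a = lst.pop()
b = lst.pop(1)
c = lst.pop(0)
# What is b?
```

After line 1: lst = [7, 20, 20, 10, 11]
After line 2 (pop() -> a = 11): lst = [7, 20, 20, 10]
After line 3 (pop(1) -> b = 20): lst = [7, 20, 10]
After line 4 (pop(0) -> c = 7): lst = [20, 10]

20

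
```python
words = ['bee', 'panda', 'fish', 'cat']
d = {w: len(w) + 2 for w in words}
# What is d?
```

{'bee': 5, 'panda': 7, 'fish': 6, 'cat': 5}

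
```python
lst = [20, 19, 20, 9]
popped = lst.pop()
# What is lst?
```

[20, 19, 20]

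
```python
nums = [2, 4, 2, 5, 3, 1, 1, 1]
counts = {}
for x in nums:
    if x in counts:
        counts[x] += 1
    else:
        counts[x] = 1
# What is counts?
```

Initial: counts = {}, nums = [2, 4, 2, 5, 3, 1, 1, 1]
See 2: counts = {2: 1}
See 4: counts = {2: 1, 4: 1}
See 2: counts = {2: 2, 4: 1}
See 5: counts = {2: 2, 4: 1, 5: 1}
See 3: counts = {2: 2, 4: 1, 5: 1, 3: 1}
See 1: counts = {2: 2, 4: 1, 5: 1, 3: 1, 1: 1}
See 1: counts = {2: 2, 4: 1, 5: 1, 3: 1, 1: 2}
See 1: counts = {2: 2, 4: 1, 5: 1, 3: 1, 1: 3}

{2: 2, 4: 1, 5: 1, 3: 1, 1: 3}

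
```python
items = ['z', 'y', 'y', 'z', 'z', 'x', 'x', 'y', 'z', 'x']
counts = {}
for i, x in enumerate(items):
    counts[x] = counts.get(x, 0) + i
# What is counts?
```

Initial: counts = {}, items = ['z', 'y', 'y', 'z', 'z', 'x', 'x', 'y', 'z', 'x']
i=0, x='z': counts = {'z': 0}
i=1, x='y': counts = {'z': 0, 'y': 1}
i=2, x='y': counts = {'z': 0, 'y': 3}
i=3, x='z': counts = {'z': 3, 'y': 3}
i=4, x='z': counts = {'z': 7, 'y': 3}
i=5, x='x': counts = {'z': 7, 'y': 3, 'x': 5}
i=6, x='x': counts = {'z': 7, 'y': 3, 'x': 11}
i=7, x='y': counts = {'z': 7, 'y': 10, 'x': 11}
i=8, x='z': counts = {'z': 15, 'y': 10, 'x': 11}
i=9, x='x': counts = {'z': 15, 'y': 10, 'x': 20}

{'z': 15, 'y': 10, 'x': 20}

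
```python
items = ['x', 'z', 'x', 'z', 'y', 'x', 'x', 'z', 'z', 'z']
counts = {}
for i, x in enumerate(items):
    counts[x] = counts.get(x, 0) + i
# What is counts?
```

Initial: counts = {}, items = ['x', 'z', 'x', 'z', 'y', 'x', 'x', 'z', 'z', 'z']
i=0, x='x': counts = {'x': 0}
i=1, x='z': counts = {'x': 0, 'z': 1}
i=2, x='x': counts = {'x': 2, 'z': 1}
i=3, x='z': counts = {'x': 2, 'z': 4}
i=4, x='y': counts = {'x': 2, 'z': 4, 'y': 4}
i=5, x='x': counts = {'x': 7, 'z': 4, 'y': 4}
i=6, x='x': counts = {'x': 13, 'z': 4, 'y': 4}
i=7, x='z': counts = {'x': 13, 'z': 11, 'y': 4}
i=8, x='z': counts = {'x': 13, 'z': 19, 'y': 4}
i=9, x='z': counts = {'x': 13, 'z': 28, 'y': 4}

{'x': 13, 'z': 28, 'y': 4}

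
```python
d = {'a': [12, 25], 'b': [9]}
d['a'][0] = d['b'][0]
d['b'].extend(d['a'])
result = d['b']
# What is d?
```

After line 1: d = {'a': [12, 25], 'b': [9]}
After line 2 (a[0] = b[0] = 9): d = {'a': [9, 25], 'b': [9]}
After line 3 (b.extend(a) appends [9, 25]): d = {'a': [9, 25], 'b': [9, 9, 25]}
After line 4: result = d['b'] = [9, 9, 25]

{'a': [9, 25], 'b': [9, 9, 25]}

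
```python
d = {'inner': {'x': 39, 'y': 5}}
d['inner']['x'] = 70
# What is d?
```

After line 1: d = {'inner': {'x': 39, 'y': 5}}
After line 2 (inner x overwritten): d = {'inner': {'x': 70, 'y': 5}}

{'inner': {'x': 70, 'y': 5}}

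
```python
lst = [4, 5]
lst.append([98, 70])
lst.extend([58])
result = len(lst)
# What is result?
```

After line 1: lst = [4, 5]
After line 2 (append adds [98, 70] as single element): lst = [4, 5, [98, 70]]
After line 3 (extend unpacks [58], adds 58): lst = [4, 5, [98, 70], 58]
After line 4: result = len(lst) = 4

4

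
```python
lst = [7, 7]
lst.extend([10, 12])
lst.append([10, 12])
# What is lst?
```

After line 1: lst = [7, 7]
After line 2 (extend unpacks [10, 12]): lst = [7, 7, 10, 12]
After line 3 (append adds [10, 12] as single element): lst = [7, 7, 10, 12, [10, 12]]

[7, 7, 10, 12, [10, 12]]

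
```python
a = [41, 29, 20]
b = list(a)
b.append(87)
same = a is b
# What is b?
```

After line 1: a = [41, 29, 20]
After line 2 (b = list(a) is a shallow copy, new object): a = [41, 29, 20], b = [41, 29, 20]
After line 3 (append only mutates b): a = [41, 29, 20], b = [41, 29, 20, 87]
After line 4 (same = a is b; different objects -> False): same = False

[41, 29, 20, 87]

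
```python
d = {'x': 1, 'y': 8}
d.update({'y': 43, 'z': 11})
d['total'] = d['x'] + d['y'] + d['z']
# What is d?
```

After line 1: d = {'x': 1, 'y': 8}
After line 2 (y overwritten, z added): d = {'x': 1, 'y': 43, 'z': 11}
After line 3 (total = 1 + 43 + 11 = 55): d = {'x': 1, 'y': 43, 'z': 11, 'total': 55}

{'x': 1, 'y': 43, 'z': 11, 'total': 55}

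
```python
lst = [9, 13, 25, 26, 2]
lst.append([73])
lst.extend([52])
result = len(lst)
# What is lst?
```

After line 1: lst = [9, 13, 25, 26, 2]
After line 2 (append adds [73] as single element): lst = [9, 13, 25, 26, 2, [73]]
After line 3 (extend unpacks [52], adds 52): lst = [9, 13, 25, 26, 2, [73], 52]
After line 4: result = len(lst) = 7

[9, 13, 25, 26, 2, [73], 52]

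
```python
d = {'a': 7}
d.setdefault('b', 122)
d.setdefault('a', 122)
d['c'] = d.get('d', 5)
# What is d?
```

After line 1: d = {'a': 7}
After line 2 (setdefault adds 'b'=122): d = {'a': 7, 'b': 122}
After line 3 (setdefault 'a' no-op, already exists): d = {'a': 7, 'b': 122}
After line 4 (get('d', 5) returns default since 'd' not in d): d = {'a': 7, 'b': 122, 'c': 5}

{'a': 7, 'b': 122, 'c': 5}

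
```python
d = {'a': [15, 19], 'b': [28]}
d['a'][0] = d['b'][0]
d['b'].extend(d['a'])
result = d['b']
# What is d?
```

After line 1: d = {'a': [15, 19], 'b': [28]}
After line 2 (a[0] = b[0] = 28): d = {'a': [28, 19], 'b': [28]}
After line 3 (b.extend(a) appends [28, 19]): d = {'a': [28, 19], 'b': [28, 28, 19]}
After line 4: result = d['b'] = [28, 28, 19]

{'a': [28, 19], 'b': [28, 28, 19]}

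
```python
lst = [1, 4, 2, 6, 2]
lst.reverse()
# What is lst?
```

[2, 6, 2, 4, 1]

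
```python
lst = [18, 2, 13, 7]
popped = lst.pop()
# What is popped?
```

7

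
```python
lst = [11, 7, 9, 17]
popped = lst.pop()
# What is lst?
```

[11, 7, 9]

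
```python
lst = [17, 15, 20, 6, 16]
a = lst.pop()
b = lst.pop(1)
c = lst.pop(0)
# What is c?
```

After line 1: lst = [17, 15, 20, 6, 16]
After line 2 (pop() -> a = 16): lst = [17, 15, 20, 6]
After line 3 (pop(1) -> b = 15): lst = [17, 20, 6]
After line 4 (pop(0) -> c = 17): lst = [20, 6]

17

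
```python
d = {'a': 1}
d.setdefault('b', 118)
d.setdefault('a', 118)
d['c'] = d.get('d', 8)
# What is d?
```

After line 1: d = {'a': 1}
After line 2 (setdefault adds 'b'=118): d = {'a': 1, 'b': 118}
After line 3 (setdefault 'a' no-op, already exists): d = {'a': 1, 'b': 118}
After line 4 (get('d', 8) returns default since 'd' not in d): d = {'a': 1, 'b': 118, 'c': 8}

{'a': 1, 'b': 118, 'c': 8}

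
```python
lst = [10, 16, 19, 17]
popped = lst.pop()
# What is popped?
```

17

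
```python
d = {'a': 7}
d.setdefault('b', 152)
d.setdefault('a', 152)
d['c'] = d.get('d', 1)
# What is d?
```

After line 1: d = {'a': 7}
After line 2 (setdefault adds 'b'=152): d = {'a': 7, 'b': 152}
After line 3 (setdefault 'a' no-op, already exists): d = {'a': 7, 'b': 152}
After line 4 (get('d', 1) returns default since 'd' not in d): d = {'a': 7, 'b': 152, 'c': 1}

{'a': 7, 'b': 152, 'c': 1}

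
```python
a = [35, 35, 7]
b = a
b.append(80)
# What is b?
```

After line 1: a = [35, 35, 7]
After line 2 (b = a is an alias, same object): a = [35, 35, 7], b = [35, 35, 7]
After line 3 (b.append mutates the shared list): a = [35, 35, 7, 80], b = [35, 35, 7, 80]

[35, 35, 7, 80]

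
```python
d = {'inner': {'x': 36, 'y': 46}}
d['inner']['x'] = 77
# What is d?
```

After line 1: d = {'inner': {'x': 36, 'y': 46}}
After line 2 (inner x overwritten): d = {'inner': {'x': 77, 'y': 46}}

{'inner': {'x': 77, 'y': 46}}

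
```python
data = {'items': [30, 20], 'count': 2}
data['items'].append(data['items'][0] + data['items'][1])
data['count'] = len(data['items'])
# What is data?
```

After line 1: data = {'items': [30, 20], 'count': 2}
After line 2 (append 30 + 20 = 50): data = {'items': [30, 20, 50], 'count': 2}
After line 3 (count = len(items) = 3): data = {'items': [30, 20, 50], 'count': 3}

{'items': [30, 20, 50], 'count': 3}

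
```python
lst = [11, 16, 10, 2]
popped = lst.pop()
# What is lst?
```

[11, 16, 10]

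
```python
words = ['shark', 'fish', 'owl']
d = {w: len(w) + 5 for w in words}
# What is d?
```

{'shark': 10, 'fish': 9, 'owl': 8}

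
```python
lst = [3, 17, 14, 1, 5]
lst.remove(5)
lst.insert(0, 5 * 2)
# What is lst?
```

After line 1: lst = [3, 17, 14, 1, 5]
After line 2 (remove first 5): lst = [3, 17, 14, 1]
After line 3 (insert 10 at index 0): lst = [10, 3, 17, 14, 1]

[10, 3, 17, 14, 1]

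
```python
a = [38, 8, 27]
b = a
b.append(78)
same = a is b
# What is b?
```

After line 1: a = [38, 8, 27]
After line 2 (b = a is an alias, same object): a = [38, 8, 27], b = [38, 8, 27]
After line 3 (b.append mutates the shared list): a = [38, 8, 27, 78], b = [38, 8, 27, 78]
After line 4 (same = a is b; same object -> True): same = True

[38, 8, 27, 78]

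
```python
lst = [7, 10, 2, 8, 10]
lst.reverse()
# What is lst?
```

[10, 8, 2, 10, 7]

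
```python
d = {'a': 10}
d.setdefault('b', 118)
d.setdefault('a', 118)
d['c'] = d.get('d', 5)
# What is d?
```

After line 1: d = {'a': 10}
After line 2 (setdefault adds 'b'=118): d = {'a': 10, 'b': 118}
After line 3 (setdefault 'a' no-op, already exists): d = {'a': 10, 'b': 118}
After line 4 (get('d', 5) returns default since 'd' not in d): d = {'a': 10, 'b': 118, 'c': 5}

{'a': 10, 'b': 118, 'c': 5}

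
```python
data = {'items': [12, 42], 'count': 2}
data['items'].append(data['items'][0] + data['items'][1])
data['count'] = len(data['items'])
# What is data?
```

After line 1: data = {'items': [12, 42], 'count': 2}
After line 2 (append 12 + 42 = 54): data = {'items': [12, 42, 54], 'count': 2}
After line 3 (count = len(items) = 3): data = {'items': [12, 42, 54], 'count': 3}

{'items': [12, 42, 54], 'count': 3}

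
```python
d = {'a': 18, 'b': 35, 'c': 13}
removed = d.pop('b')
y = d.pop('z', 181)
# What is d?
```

After line 1: d = {'a': 18, 'b': 35, 'c': 13}
After line 2 (pop 'b' returns 35): d = {'a': 18, 'c': 13}, removed = 35
After line 3 (pop 'z' missing, returns default 181): d = {'a': 18, 'c': 13}, y = 181

{'a': 18, 'c': 13}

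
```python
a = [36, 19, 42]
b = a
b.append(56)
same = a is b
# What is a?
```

After line 1: a = [36, 19, 42]
After line 2 (b = a is an alias, same object): a = [36, 19, 42], b = [36, 19, 42]
After line 3 (b.append mutates the shared list): a = [36, 19, 42, 56], b = [36, 19, 42, 56]
After line 4 (same = a is b; same object -> True): same = True

[36, 19, 42, 56]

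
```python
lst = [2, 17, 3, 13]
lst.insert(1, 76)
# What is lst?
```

[2, 76, 17, 3, 13]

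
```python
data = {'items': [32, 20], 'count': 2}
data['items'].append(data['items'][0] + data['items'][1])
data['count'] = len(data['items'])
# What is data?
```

After line 1: data = {'items': [32, 20], 'count': 2}
After line 2 (append 32 + 20 = 52): data = {'items': [32, 20, 52], 'count': 2}
After line 3 (count = len(items) = 3): data = {'items': [32, 20, 52], 'count': 3}

{'items': [32, 20, 52], 'count': 3}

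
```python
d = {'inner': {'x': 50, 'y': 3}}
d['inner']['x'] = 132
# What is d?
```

After line 1: d = {'inner': {'x': 50, 'y': 3}}
After line 2 (inner x overwritten): d = {'inner': {'x': 132, 'y': 3}}

{'inner': {'x': 132, 'y': 3}}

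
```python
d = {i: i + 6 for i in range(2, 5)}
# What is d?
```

{2: 8, 3: 9, 4: 10}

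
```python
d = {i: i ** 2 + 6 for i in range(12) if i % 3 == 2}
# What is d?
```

{2: 10, 5: 31, 8: 70, 11: 127}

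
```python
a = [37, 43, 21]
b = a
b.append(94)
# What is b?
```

After line 1: a = [37, 43, 21]
After line 2 (b = a is an alias, same object): a = [37, 43, 21], b = [37, 43, 21]
After line 3 (b.append mutates the shared list): a = [37, 43, 21, 94], b = [37, 43, 21, 94]

[37, 43, 21, 94]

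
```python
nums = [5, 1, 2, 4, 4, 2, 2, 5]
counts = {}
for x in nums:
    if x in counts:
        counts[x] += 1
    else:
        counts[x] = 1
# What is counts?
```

Initial: counts = {}, nums = [5, 1, 2, 4, 4, 2, 2, 5]
See 5: counts = {5: 1}
See 1: counts = {5: 1, 1: 1}
See 2: counts = {5: 1, 1: 1, 2: 1}
See 4: counts = {5: 1, 1: 1, 2: 1, 4: 1}
See 4: counts = {5: 1, 1: 1, 2: 1, 4: 2}
See 2: counts = {5: 1, 1: 1, 2: 2, 4: 2}
See 2: counts = {5: 1, 1: 1, 2: 3, 4: 2}
See 5: counts = {5: 2, 1: 1, 2: 3, 4: 2}

{5: 2, 1: 1, 2: 3, 4: 2}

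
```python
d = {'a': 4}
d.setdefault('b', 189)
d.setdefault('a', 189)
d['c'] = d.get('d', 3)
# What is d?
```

After line 1: d = {'a': 4}
After line 2 (setdefault adds 'b'=189): d = {'a': 4, 'b': 189}
After line 3 (setdefault 'a' no-op, already exists): d = {'a': 4, 'b': 189}
After line 4 (get('d', 3) returns default since 'd' not in d): d = {'a': 4, 'b': 189, 'c': 3}

{'a': 4, 'b': 189, 'c': 3}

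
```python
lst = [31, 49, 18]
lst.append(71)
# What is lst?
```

[31, 49, 18, 71]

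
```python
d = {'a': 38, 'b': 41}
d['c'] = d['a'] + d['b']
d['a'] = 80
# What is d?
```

After line 1: d = {'a': 38, 'b': 41}
After line 2 (d['c'] = 38 + 41): d = {'a': 38, 'b': 41, 'c': 79}
After line 3: d = {'a': 80, 'b': 41, 'c': 79}

{'a': 80, 'b': 41, 'c': 79}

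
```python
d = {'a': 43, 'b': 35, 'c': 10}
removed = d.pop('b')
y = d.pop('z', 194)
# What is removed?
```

After line 1: d = {'a': 43, 'b': 35, 'c': 10}
After line 2 (pop 'b' returns 35): d = {'a': 43, 'c': 10}, removed = 35
After line 3 (pop 'z' missing, returns default 194): d = {'a': 43, 'c': 10}, y = 194

35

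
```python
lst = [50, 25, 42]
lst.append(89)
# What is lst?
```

[50, 25, 42, 89]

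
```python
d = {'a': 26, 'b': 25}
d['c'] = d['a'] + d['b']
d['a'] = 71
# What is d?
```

After line 1: d = {'a': 26, 'b': 25}
After line 2 (d['c'] = 26 + 25): d = {'a': 26, 'b': 25, 'c': 51}
After line 3: d = {'a': 71, 'b': 25, 'c': 51}

{'a': 71, 'b': 25, 'c': 51}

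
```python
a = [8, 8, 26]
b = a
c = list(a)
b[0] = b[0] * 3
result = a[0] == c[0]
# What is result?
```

After line 1: a = [8, 8, 26]
After line 2 (b = a, alias): a = [8, 8, 26], b = [8, 8, 26]
After line 3 (c = list(a) is a copy, new object): c = [8, 8, 26]
After line 4 (b[0] = 8 * 3 = 24; mutates shared a/b): a = b = [24, 8, 26], c = [8, 8, 26]
After line 5 (a[0] = 24, c[0] = 8; result = False)

False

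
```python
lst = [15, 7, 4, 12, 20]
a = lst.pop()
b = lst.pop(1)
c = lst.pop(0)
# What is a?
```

After line 1: lst = [15, 7, 4, 12, 20]
After line 2 (pop() -> a = 20): lst = [15, 7, 4, 12]
After line 3 (pop(1) -> b = 7): lst = [15, 4, 12]
After line 4 (pop(0) -> c = 15): lst = [4, 12]

20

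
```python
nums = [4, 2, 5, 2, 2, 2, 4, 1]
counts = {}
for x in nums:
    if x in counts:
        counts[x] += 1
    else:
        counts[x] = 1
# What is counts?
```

Initial: counts = {}, nums = [4, 2, 5, 2, 2, 2, 4, 1]
See 4: counts = {4: 1}
See 2: counts = {4: 1, 2: 1}
See 5: counts = {4: 1, 2: 1, 5: 1}
See 2: counts = {4: 1, 2: 2, 5: 1}
See 2: counts = {4: 1, 2: 3, 5: 1}
See 2: counts = {4: 1, 2: 4, 5: 1}
See 4: counts = {4: 2, 2: 4, 5: 1}
See 1: counts = {4: 2, 2: 4, 5: 1, 1: 1}

{4: 2, 2: 4, 5: 1, 1: 1}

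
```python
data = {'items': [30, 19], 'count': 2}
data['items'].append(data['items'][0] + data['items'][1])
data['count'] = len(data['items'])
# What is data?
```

After line 1: data = {'items': [30, 19], 'count': 2}
After line 2 (append 30 + 19 = 49): data = {'items': [30, 19, 49], 'count': 2}
After line 3 (count = len(items) = 3): data = {'items': [30, 19, 49], 'count': 3}

{'items': [30, 19, 49], 'count': 3}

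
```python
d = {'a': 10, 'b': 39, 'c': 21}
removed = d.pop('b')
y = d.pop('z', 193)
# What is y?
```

After line 1: d = {'a': 10, 'b': 39, 'c': 21}
After line 2 (pop 'b' returns 39): d = {'a': 10, 'c': 21}, removed = 39
After line 3 (pop 'z' missing, returns default 193): d = {'a': 10, 'c': 21}, y = 193

193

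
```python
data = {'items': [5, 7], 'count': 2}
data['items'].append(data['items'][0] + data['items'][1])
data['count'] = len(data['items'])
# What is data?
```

After line 1: data = {'items': [5, 7], 'count': 2}
After line 2 (append 5 + 7 = 12): data = {'items': [5, 7, 12], 'count': 2}
After line 3 (count = len(items) = 3): data = {'items': [5, 7, 12], 'count': 3}

{'items': [5, 7, 12], 'count': 3}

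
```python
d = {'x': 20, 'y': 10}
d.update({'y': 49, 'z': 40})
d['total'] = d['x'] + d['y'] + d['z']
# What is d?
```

After line 1: d = {'x': 20, 'y': 10}
After line 2 (y overwritten, z added): d = {'x': 20, 'y': 49, 'z': 40}
After line 3 (total = 20 + 49 + 40 = 109): d = {'x': 20, 'y': 49, 'z': 40, 'total': 109}

{'x': 20, 'y': 49, 'z': 40, 'total': 109}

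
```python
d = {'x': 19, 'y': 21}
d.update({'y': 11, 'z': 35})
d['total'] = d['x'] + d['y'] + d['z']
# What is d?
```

After line 1: d = {'x': 19, 'y': 21}
After line 2 (y overwritten, z added): d = {'x': 19, 'y': 11, 'z': 35}
After line 3 (total = 19 + 11 + 35 = 65): d = {'x': 19, 'y': 11, 'z': 35, 'total': 65}

{'x': 19, 'y': 11, 'z': 35, 'total': 65}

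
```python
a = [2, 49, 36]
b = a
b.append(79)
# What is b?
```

After line 1: a = [2, 49, 36]
After line 2 (b = a is an alias, same object): a = [2, 49, 36], b = [2, 49, 36]
After line 3 (b.append mutates the shared list): a = [2, 49, 36, 79], b = [2, 49, 36, 79]

[2, 49, 36, 79]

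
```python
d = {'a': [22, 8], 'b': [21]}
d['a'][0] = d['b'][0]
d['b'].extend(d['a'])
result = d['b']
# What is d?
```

After line 1: d = {'a': [22, 8], 'b': [21]}
After line 2 (a[0] = b[0] = 21): d = {'a': [21, 8], 'b': [21]}
After line 3 (b.extend(a) appends [21, 8]): d = {'a': [21, 8], 'b': [21, 21, 8]}
After line 4: result = d['b'] = [21, 21, 8]

{'a': [21, 8], 'b': [21, 21, 8]}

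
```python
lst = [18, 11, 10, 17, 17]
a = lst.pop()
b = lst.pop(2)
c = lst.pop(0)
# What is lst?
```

After line 1: lst = [18, 11, 10, 17, 17]
After line 2 (pop() -> a = 17): lst = [18, 11, 10, 17]
After line 3 (pop(2) -> b = 10): lst = [18, 11, 17]
After line 4 (pop(0) -> c = 18): lst = [11, 17]

[11, 17]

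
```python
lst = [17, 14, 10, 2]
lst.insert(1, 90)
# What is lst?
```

[17, 90, 14, 10, 2]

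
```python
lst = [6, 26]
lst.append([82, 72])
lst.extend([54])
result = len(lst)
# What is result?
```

After line 1: lst = [6, 26]
After line 2 (append adds [82, 72] as single element): lst = [6, 26, [82, 72]]
After line 3 (extend unpacks [54], adds 54): lst = [6, 26, [82, 72], 54]
After line 4: result = len(lst) = 4

4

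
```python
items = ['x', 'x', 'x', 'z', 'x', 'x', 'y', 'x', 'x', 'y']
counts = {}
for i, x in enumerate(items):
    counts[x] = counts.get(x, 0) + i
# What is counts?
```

Initial: counts = {}, items = ['x', 'x', 'x', 'z', 'x', 'x', 'y', 'x', 'x', 'y']
i=0, x='x': counts = {'x': 0}
i=1, x='x': counts = {'x': 1}
i=2, x='x': counts = {'x': 3}
i=3, x='z': counts = {'x': 3, 'z': 3}
i=4, x='x': counts = {'x': 7, 'z': 3}
i=5, x='x': counts = {'x': 12, 'z': 3}
i=6, x='y': counts = {'x': 12, 'z': 3, 'y': 6}
i=7, x='x': counts = {'x': 19, 'z': 3, 'y': 6}
i=8, x='x': counts = {'x': 27, 'z': 3, 'y': 6}
i=9, x='y': counts = {'x': 27, 'z': 3, 'y': 15}

{'x': 27, 'z': 3, 'y': 15}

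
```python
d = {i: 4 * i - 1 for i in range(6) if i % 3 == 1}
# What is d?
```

{1: 3, 4: 15}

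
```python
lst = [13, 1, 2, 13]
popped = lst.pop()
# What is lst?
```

[13, 1, 2]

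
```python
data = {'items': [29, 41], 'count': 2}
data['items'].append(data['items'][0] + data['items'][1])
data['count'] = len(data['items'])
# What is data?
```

After line 1: data = {'items': [29, 41], 'count': 2}
After line 2 (append 29 + 41 = 70): data = {'items': [29, 41, 70], 'count': 2}
After line 3 (count = len(items) = 3): data = {'items': [29, 41, 70], 'count': 3}

{'items': [29, 41, 70], 'count': 3}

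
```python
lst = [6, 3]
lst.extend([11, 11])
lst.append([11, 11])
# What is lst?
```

After line 1: lst = [6, 3]
After line 2 (extend unpacks [11, 11]): lst = [6, 3, 11, 11]
After line 3 (append adds [11, 11] as single element): lst = [6, 3, 11, 11, [11, 11]]

[6, 3, 11, 11, [11, 11]]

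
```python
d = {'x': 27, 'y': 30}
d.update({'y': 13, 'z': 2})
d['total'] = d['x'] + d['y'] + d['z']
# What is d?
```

After line 1: d = {'x': 27, 'y': 30}
After line 2 (y overwritten, z added): d = {'x': 27, 'y': 13, 'z': 2}
After line 3 (total = 27 + 13 + 2 = 42): d = {'x': 27, 'y': 13, 'z': 2, 'total': 42}

{'x': 27, 'y': 13, 'z': 2, 'total': 42}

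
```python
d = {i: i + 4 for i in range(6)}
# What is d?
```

{0: 4, 1: 5, 2: 6, 3: 7, 4: 8, 5: 9}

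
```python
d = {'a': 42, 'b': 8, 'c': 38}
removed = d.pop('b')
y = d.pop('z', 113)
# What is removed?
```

After line 1: d = {'a': 42, 'b': 8, 'c': 38}
After line 2 (pop 'b' returns 8): d = {'a': 42, 'c': 38}, removed = 8
After line 3 (pop 'z' missing, returns default 113): d = {'a': 42, 'c': 38}, y = 113

8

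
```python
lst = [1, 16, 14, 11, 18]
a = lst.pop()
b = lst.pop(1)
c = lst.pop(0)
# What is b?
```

After line 1: lst = [1, 16, 14, 11, 18]
After line 2 (pop() -> a = 18): lst = [1, 16, 14, 11]
After line 3 (pop(1) -> b = 16): lst = [1, 14, 11]
After line 4 (pop(0) -> c = 1): lst = [14, 11]

16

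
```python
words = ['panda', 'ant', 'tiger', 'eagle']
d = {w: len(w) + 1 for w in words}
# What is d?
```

{'panda': 6, 'ant': 4, 'tiger': 6, 'eagle': 6}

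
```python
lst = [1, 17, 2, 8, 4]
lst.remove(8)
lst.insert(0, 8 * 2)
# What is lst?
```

After line 1: lst = [1, 17, 2, 8, 4]
After line 2 (remove first 8): lst = [1, 17, 2, 4]
After line 3 (insert 16 at index 0): lst = [16, 1, 17, 2, 4]

[16, 1, 17, 2, 4]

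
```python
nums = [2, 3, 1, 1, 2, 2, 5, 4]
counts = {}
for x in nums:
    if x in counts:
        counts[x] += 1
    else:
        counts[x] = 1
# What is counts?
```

Initial: counts = {}, nums = [2, 3, 1, 1, 2, 2, 5, 4]
See 2: counts = {2: 1}
See 3: counts = {2: 1, 3: 1}
See 1: counts = {2: 1, 3: 1, 1: 1}
See 1: counts = {2: 1, 3: 1, 1: 2}
See 2: counts = {2: 2, 3: 1, 1: 2}
See 2: counts = {2: 3, 3: 1, 1: 2}
See 5: counts = {2: 3, 3: 1, 1: 2, 5: 1}
See 4: counts = {2: 3, 3: 1, 1: 2, 5: 1, 4: 1}

{2: 3, 3: 1, 1: 2, 5: 1, 4: 1}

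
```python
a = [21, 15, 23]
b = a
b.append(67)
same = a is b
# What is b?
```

After line 1: a = [21, 15, 23]
After line 2 (b = a is an alias, same object): a = [21, 15, 23], b = [21, 15, 23]
After line 3 (b.append mutates the shared list): a = [21, 15, 23, 67], b = [21, 15, 23, 67]
After line 4 (same = a is b; same object -> True): same = True

[21, 15, 23, 67]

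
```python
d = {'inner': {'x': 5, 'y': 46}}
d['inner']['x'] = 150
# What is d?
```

After line 1: d = {'inner': {'x': 5, 'y': 46}}
After line 2 (inner x overwritten): d = {'inner': {'x': 150, 'y': 46}}

{'inner': {'x': 150, 'y': 46}}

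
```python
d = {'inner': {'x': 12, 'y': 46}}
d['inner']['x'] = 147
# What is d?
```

After line 1: d = {'inner': {'x': 12, 'y': 46}}
After line 2 (inner x overwritten): d = {'inner': {'x': 147, 'y': 46}}

{'inner': {'x': 147, 'y': 46}}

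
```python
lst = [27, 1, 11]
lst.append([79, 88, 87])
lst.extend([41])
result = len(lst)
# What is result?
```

After line 1: lst = [27, 1, 11]
After line 2 (append adds [79, 88, 87] as single element): lst = [27, 1, 11, [79, 88, 87]]
After line 3 (extend unpacks [41], adds 41): lst = [27, 1, 11, [79, 88, 87], 41]
After line 4: result = len(lst) = 5

5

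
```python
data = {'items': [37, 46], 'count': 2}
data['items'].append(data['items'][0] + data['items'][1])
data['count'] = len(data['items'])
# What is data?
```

After line 1: data = {'items': [37, 46], 'count': 2}
After line 2 (append 37 + 46 = 83): data = {'items': [37, 46, 83], 'count': 2}
After line 3 (count = len(items) = 3): data = {'items': [37, 46, 83], 'count': 3}

{'items': [37, 46, 83], 'count': 3}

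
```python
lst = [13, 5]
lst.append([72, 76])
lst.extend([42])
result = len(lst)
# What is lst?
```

After line 1: lst = [13, 5]
After line 2 (append adds [72, 76] as single element): lst = [13, 5, [72, 76]]
After line 3 (extend unpacks [42], adds 42): lst = [13, 5, [72, 76], 42]
After line 4: result = len(lst) = 4

[13, 5, [72, 76], 42]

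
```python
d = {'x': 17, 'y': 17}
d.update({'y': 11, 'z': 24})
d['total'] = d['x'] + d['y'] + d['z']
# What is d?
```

After line 1: d = {'x': 17, 'y': 17}
After line 2 (y overwritten, z added): d = {'x': 17, 'y': 11, 'z': 24}
After line 3 (total = 17 + 11 + 24 = 52): d = {'x': 17, 'y': 11, 'z': 24, 'total': 52}

{'x': 17, 'y': 11, 'z': 24, 'total': 52}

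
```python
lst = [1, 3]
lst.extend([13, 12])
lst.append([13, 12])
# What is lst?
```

After line 1: lst = [1, 3]
After line 2 (extend unpacks [13, 12]): lst = [1, 3, 13, 12]
After line 3 (append adds [13, 12] as single element): lst = [1, 3, 13, 12, [13, 12]]

[1, 3, 13, 12, [13, 12]]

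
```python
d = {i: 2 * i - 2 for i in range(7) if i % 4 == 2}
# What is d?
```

{2: 2, 6: 10}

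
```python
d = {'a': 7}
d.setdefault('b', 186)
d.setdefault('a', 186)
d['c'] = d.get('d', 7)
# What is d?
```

After line 1: d = {'a': 7}
After line 2 (setdefault adds 'b'=186): d = {'a': 7, 'b': 186}
After line 3 (setdefault 'a' no-op, already exists): d = {'a': 7, 'b': 186}
After line 4 (get('d', 7) returns default since 'd' not in d): d = {'a': 7, 'b': 186, 'c': 7}

{'a': 7, 'b': 186, 'c': 7}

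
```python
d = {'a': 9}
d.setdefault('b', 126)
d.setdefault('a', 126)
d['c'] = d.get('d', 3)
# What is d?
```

After line 1: d = {'a': 9}
After line 2 (setdefault adds 'b'=126): d = {'a': 9, 'b': 126}
After line 3 (setdefault 'a' no-op, already exists): d = {'a': 9, 'b': 126}
After line 4 (get('d', 3) returns default since 'd' not in d): d = {'a': 9, 'b': 126, 'c': 3}

{'a': 9, 'b': 126, 'c': 3}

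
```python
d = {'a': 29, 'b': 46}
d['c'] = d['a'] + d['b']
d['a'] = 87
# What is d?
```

After line 1: d = {'a': 29, 'b': 46}
After line 2 (d['c'] = 29 + 46): d = {'a': 29, 'b': 46, 'c': 75}
After line 3: d = {'a': 87, 'b': 46, 'c': 75}

{'a': 87, 'b': 46, 'c': 75}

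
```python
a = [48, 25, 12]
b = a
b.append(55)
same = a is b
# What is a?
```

After line 1: a = [48, 25, 12]
After line 2 (b = a is an alias, same object): a = [48, 25, 12], b = [48, 25, 12]
After line 3 (b.append mutates the shared list): a = [48, 25, 12, 55], b = [48, 25, 12, 55]
After line 4 (same = a is b; same object -> True): same = True

[48, 25, 12, 55]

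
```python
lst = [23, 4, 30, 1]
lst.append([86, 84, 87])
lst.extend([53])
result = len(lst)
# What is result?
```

After line 1: lst = [23, 4, 30, 1]
After line 2 (append adds [86, 84, 87] as single element): lst = [23, 4, 30, 1, [86, 84, 87]]
After line 3 (extend unpacks [53], adds 53): lst = [23, 4, 30, 1, [86, 84, 87], 53]
After line 4: result = len(lst) = 6

6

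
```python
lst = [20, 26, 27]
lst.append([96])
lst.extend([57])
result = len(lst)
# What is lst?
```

After line 1: lst = [20, 26, 27]
After line 2 (append adds [96] as single element): lst = [20, 26, 27, [96]]
After line 3 (extend unpacks [57], adds 57): lst = [20, 26, 27, [96], 57]
After line 4: result = len(lst) = 5

[20, 26, 27, [96], 57]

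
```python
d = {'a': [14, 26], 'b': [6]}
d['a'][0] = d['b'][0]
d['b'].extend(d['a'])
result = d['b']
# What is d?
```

After line 1: d = {'a': [14, 26], 'b': [6]}
After line 2 (a[0] = b[0] = 6): d = {'a': [6, 26], 'b': [6]}
After line 3 (b.extend(a) appends [6, 26]): d = {'a': [6, 26], 'b': [6, 6, 26]}
After line 4: result = d['b'] = [6, 6, 26]

{'a': [6, 26], 'b': [6, 6, 26]}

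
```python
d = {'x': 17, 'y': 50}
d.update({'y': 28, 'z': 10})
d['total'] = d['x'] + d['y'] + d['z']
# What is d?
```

After line 1: d = {'x': 17, 'y': 50}
After line 2 (y overwritten, z added): d = {'x': 17, 'y': 28, 'z': 10}
After line 3 (total = 17 + 28 + 10 = 55): d = {'x': 17, 'y': 28, 'z': 10, 'total': 55}

{'x': 17, 'y': 28, 'z': 10, 'total': 55}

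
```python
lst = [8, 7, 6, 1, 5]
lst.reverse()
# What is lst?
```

[5, 1, 6, 7, 8]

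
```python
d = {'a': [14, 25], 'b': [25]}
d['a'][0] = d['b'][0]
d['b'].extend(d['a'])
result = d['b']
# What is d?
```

After line 1: d = {'a': [14, 25], 'b': [25]}
After line 2 (a[0] = b[0] = 25): d = {'a': [25, 25], 'b': [25]}
After line 3 (b.extend(a) appends [25, 25]): d = {'a': [25, 25], 'b': [25, 25, 25]}
After line 4: result = d['b'] = [25, 25, 25]

{'a': [25, 25], 'b': [25, 25, 25]}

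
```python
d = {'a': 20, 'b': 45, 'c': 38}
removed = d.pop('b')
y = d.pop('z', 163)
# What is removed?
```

After line 1: d = {'a': 20, 'b': 45, 'c': 38}
After line 2 (pop 'b' returns 45): d = {'a': 20, 'c': 38}, removed = 45
After line 3 (pop 'z' missing, returns default 163): d = {'a': 20, 'c': 38}, y = 163

45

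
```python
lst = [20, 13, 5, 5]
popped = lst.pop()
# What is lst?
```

[20, 13, 5]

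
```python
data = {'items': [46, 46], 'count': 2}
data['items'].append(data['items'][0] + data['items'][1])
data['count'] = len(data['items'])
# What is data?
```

After line 1: data = {'items': [46, 46], 'count': 2}
After line 2 (append 46 + 46 = 92): data = {'items': [46, 46, 92], 'count': 2}
After line 3 (count = len(items) = 3): data = {'items': [46, 46, 92], 'count': 3}

{'items': [46, 46, 92], 'count': 3}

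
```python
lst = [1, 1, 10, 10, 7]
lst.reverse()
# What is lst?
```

[7, 10, 10, 1, 1]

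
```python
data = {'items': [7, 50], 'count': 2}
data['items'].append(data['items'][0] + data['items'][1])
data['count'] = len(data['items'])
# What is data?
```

After line 1: data = {'items': [7, 50], 'count': 2}
After line 2 (append 7 + 50 = 57): data = {'items': [7, 50, 57], 'count': 2}
After line 3 (count = len(items) = 3): data = {'items': [7, 50, 57], 'count': 3}

{'items': [7, 50, 57], 'count': 3}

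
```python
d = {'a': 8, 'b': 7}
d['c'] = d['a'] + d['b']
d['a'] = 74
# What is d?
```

After line 1: d = {'a': 8, 'b': 7}
After line 2 (d['c'] = 8 + 7): d = {'a': 8, 'b': 7, 'c': 15}
After line 3: d = {'a': 74, 'b': 7, 'c': 15}

{'a': 74, 'b': 7, 'c': 15}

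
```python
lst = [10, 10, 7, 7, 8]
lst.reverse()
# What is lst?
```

[8, 7, 7, 10, 10]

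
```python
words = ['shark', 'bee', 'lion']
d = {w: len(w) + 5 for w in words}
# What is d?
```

{'shark': 10, 'bee': 8, 'lion': 9}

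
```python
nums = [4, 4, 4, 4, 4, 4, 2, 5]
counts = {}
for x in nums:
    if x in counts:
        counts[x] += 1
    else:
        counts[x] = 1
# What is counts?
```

Initial: counts = {}, nums = [4, 4, 4, 4, 4, 4, 2, 5]
See 4: counts = {4: 1}
See 4: counts = {4: 2}
See 4: counts = {4: 3}
See 4: counts = {4: 4}
See 4: counts = {4: 5}
See 4: counts = {4: 6}
See 2: counts = {4: 6, 2: 1}
See 5: counts = {4: 6, 2: 1, 5: 1}

{4: 6, 2: 1, 5: 1}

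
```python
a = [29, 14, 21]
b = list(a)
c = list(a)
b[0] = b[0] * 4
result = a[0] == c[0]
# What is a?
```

After line 1: a = [29, 14, 21]
After line 2 (b = list(a), copy): a = [29, 14, 21], b = [29, 14, 21]
After line 3 (c = list(a) is a copy, new object): c = [29, 14, 21]
After line 4 (b[0] = 29 * 4 = 116; only b mutates (copy)): a = [29, 14, 21], b = [116, 14, 21], c = [29, 14, 21]
After line 5 (a[0] = 29, c[0] = 29; result = True)

[29, 14, 21]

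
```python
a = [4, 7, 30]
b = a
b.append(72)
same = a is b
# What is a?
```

After line 1: a = [4, 7, 30]
After line 2 (b = a is an alias, same object): a = [4, 7, 30], b = [4, 7, 30]
After line 3 (b.append mutates the shared list): a = [4, 7, 30, 72], b = [4, 7, 30, 72]
After line 4 (same = a is b; same object -> True): same = True

[4, 7, 30, 72]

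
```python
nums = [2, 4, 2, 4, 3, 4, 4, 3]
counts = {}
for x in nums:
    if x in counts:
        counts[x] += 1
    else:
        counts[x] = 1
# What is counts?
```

Initial: counts = {}, nums = [2, 4, 2, 4, 3, 4, 4, 3]
See 2: counts = {2: 1}
See 4: counts = {2: 1, 4: 1}
See 2: counts = {2: 2, 4: 1}
See 4: counts = {2: 2, 4: 2}
See 3: counts = {2: 2, 4: 2, 3: 1}
See 4: counts = {2: 2, 4: 3, 3: 1}
See 4: counts = {2: 2, 4: 4, 3: 1}
See 3: counts = {2: 2, 4: 4, 3: 2}

{2: 2, 4: 4, 3: 2}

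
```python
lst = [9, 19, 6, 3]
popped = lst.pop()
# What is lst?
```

[9, 19, 6]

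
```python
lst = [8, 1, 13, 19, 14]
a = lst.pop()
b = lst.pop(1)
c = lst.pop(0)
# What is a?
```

After line 1: lst = [8, 1, 13, 19, 14]
After line 2 (pop() -> a = 14): lst = [8, 1, 13, 19]
After line 3 (pop(1) -> b = 1): lst = [8, 13, 19]
After line 4 (pop(0) -> c = 8): lst = [13, 19]

14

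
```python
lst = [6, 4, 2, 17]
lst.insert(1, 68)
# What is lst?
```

[6, 68, 4, 2, 17]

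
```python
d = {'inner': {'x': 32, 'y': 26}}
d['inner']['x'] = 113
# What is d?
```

After line 1: d = {'inner': {'x': 32, 'y': 26}}
After line 2 (inner x overwritten): d = {'inner': {'x': 113, 'y': 26}}

{'inner': {'x': 113, 'y': 26}}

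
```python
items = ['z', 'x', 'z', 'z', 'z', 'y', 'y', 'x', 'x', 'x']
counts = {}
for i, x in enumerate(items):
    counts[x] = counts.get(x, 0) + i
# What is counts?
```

Initial: counts = {}, items = ['z', 'x', 'z', 'z', 'z', 'y', 'y', 'x', 'x', 'x']
i=0, x='z': counts = {'z': 0}
i=1, x='x': counts = {'z': 0, 'x': 1}
i=2, x='z': counts = {'z': 2, 'x': 1}
i=3, x='z': counts = {'z': 5, 'x': 1}
i=4, x='z': counts = {'z': 9, 'x': 1}
i=5, x='y': counts = {'z': 9, 'x': 1, 'y': 5}
i=6, x='y': counts = {'z': 9, 'x': 1, 'y': 11}
i=7, x='x': counts = {'z': 9, 'x': 8, 'y': 11}
i=8, x='x': counts = {'z': 9, 'x': 16, 'y': 11}
i=9, x='x': counts = {'z': 9, 'x': 25, 'y': 11}

{'z': 9, 'x': 25, 'y': 11}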